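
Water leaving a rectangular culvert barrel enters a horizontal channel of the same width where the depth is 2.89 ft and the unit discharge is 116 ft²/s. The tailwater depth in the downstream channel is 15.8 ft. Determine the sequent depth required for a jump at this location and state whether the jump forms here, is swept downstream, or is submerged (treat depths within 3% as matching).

V₁ = q/y₁ = 116/2.89 = 40.1 ft/s. Fr₁ = V₁/√(g·y₁) = 40.1/√(32.2×2.89) = 4.16.
Sequent-depth ratio: y₂/y₁ = ½[√(1 + 8Fr₁²) − 1] = ½[√139.5 − 1] = 5.41.
y₂ = 5.41 × 2.89 = 15.6 ft.
Tailwater y_tw = 15.8 ft: y_tw ≈ y₂, so the jump forms here.

y₂ = 15.6 ft; the jump forms here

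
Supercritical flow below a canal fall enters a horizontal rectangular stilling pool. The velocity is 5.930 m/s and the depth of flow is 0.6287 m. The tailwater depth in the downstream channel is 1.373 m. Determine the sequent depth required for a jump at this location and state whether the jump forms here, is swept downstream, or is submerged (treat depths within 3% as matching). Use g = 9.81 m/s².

y₂ = 1.832 m; the jump is swept downstream

Fr₁ = V₁/√(g·y₁) = 5.930/√(9.81×0.6287) = 2.388.
Conjugate-depth relation: y₂/y₁ = ½[√(1 + 8Fr₁²) − 1] = ½[√46.613 − 1] = 2.914.
y₂ = 2.914 × 0.6287 = 1.832 m.
Tailwater y_tw = 1.373 m: y_tw < y₂, so the jump is swept downstream.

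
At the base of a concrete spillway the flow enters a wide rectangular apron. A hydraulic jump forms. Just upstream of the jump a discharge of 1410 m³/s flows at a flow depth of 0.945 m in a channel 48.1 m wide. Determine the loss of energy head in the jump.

ΔE = 36.6 m

q = Q/b = 1410/48.1 = 29.3 m²/s; V₁ = q/y₁ = 31.0 m/s. Fr₁ = V₁/√(g·y₁) = 10.2.
From the momentum equation for a rectangular channel, y₂/y₁ = ½[√(1 + 8Fr₁²) − 1] = ½[√831.4 − 1] = 13.9.
y₂ = 13.9 × 0.945 = 13.2 m.
Head loss: ΔE = (y₂ − y₁)³/(4y₁y₂) = (13.2 − 0.945)³/(4×0.945×13.2) = 1819/49.7 = 36.6 m.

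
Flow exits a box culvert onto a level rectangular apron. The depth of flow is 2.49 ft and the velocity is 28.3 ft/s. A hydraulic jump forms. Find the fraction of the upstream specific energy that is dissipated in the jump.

Fr₁ = V₁/√(g·y₁) = 28.3/√(32.2×2.49) = 3.16.
From the momentum equation for a rectangular channel, y₂/y₁ = ½[√(1 + 8Fr₁²) − 1] = ½[√80.91 − 1] = 4.00.
y₂ = 4.00 × 2.49 = 9.95 ft.
E₁ = y₁ + V₁²/2g = 14.9 ft. ΔE = (y₂ − y₁)³/(4y₁y₂) = 4.19 ft. ΔE/E₁ = 4.19/14.9 = 0.281.

ΔE/E₁ = 0.281 (28.1%)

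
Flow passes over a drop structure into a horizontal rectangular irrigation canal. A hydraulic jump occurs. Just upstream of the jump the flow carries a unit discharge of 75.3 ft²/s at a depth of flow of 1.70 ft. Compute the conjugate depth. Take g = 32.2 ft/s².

y₂ = 13.6 ft

V₁ = q/y₁ = 75.3/1.70 = 44.3 ft/s. Fr₁ = V₁/√(g·y₁) = 44.3/√(32.2×1.70) = 5.99.
By Bélanger, y₂/y₁ = ½[√(1 + 8Fr₁²) − 1] = ½[√287.7 − 1] = 7.98.
y₂ = 7.98 × 1.70 = 13.6 ft.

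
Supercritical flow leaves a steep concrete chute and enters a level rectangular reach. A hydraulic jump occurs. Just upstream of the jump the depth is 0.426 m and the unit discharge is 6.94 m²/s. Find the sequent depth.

V₁ = q/y₁ = 6.94/0.426 = 16.3 m/s. Fr₁ = V₁/√(g·y₁) = 16.3/√(9.81×0.426) = 7.97.
Conjugate-depth relation: y₂/y₁ = ½[√(1 + 8Fr₁²) − 1] = ½[√509.1 − 1] = 10.8.
y₂ = 10.8 × 0.426 = 4.59 m.

y₂ = 4.59 m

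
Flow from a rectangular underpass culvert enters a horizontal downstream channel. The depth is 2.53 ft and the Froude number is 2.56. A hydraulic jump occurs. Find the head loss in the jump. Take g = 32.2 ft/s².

Fr₁ = 2.56 (given).
Bélanger equation: y₂/y₁ = ½[√(1 + 8Fr₁²) − 1] = ½[√53.43 − 1] = 3.15.
y₂ = 3.15 × 2.53 = 7.98 ft.
Head loss: ΔE = (y₂ − y₁)³/(4y₁y₂) = (7.98 − 2.53)³/(4×2.53×7.98) = 162/80.8 = 2.01 ft.

ΔE = 2.01 ft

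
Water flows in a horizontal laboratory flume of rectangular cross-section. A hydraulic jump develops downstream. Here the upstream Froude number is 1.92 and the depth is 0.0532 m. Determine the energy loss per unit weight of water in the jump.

Fr₁ = 1.92 (given).
From the momentum equation for a rectangular channel, y₂/y₁ = ½[√(1 + 8Fr₁²) − 1] = ½[√30.49 − 1] = 2.26.
y₂ = 2.26 × 0.0532 = 0.120 m.
V₁ = Fr₁·√(g·y₁) = 1.92×√(9.81×0.0532) = 1.39 m/s; q = V₁·y₁ = 0.0738 m²/s. V₂ = q/y₂ = 0.0738/0.120 = 0.613 m/s. E₁ = y₁ + V₁²/2g = 0.151 m; E₂ = y₂ + V₂²/2g = 0.139 m. ΔE = E₁ − E₂ = 0.0118 m.

ΔE = 0.0118 m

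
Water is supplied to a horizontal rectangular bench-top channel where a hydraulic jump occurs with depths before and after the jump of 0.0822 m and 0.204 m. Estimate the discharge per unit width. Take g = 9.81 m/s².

For a rectangular channel the momentum equation gives q² = ½·g·y₁·y₂·(y₁ + y₂) = ½×9.81×0.0822×0.204×0.286 = 0.0235.
q = √0.0235 = 0.153 m²/s.

q = 0.153 m²/s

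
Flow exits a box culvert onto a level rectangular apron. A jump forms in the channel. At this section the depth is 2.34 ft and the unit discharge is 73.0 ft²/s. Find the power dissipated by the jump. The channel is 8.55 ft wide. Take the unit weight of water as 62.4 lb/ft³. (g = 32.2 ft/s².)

V₁ = q/y₁ = 73.0/2.34 = 31.2 ft/s. Fr₁ = V₁/√(g·y₁) = 31.2/√(32.2×2.34) = 3.59.
Sequent-depth ratio: y₂/y₁ = ½[√(1 + 8Fr₁²) − 1] = ½[√104.3 − 1] = 4.61.
y₂ = 4.61 × 2.34 = 10.8 ft.
V₂ = q/y₂ = 73.0/10.8 = 6.77 ft/s. E₁ = y₁ + V₁²/2g = 17.5 ft; E₂ = y₂ + V₂²/2g = 11.5 ft. ΔE = E₁ − E₂ = 5.96 ft.
Q = q·b = 73.0 × 8.55 = 624 cfs. P = γ·Q·ΔE/550 = 62.4 × 624 × 5.96 / 550 = 422 hp.

P = 422 hp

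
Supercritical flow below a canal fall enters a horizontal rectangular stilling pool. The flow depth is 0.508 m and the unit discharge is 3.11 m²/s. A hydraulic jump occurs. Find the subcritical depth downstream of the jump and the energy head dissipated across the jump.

y₂ = 1.73 m; ΔE = 0.522 m

V₁ = q/y₁ = 3.11/0.508 = 6.12 m/s. Fr₁ = V₁/√(g·y₁) = 6.12/√(9.81×0.508) = 2.74.
Bélanger equation: y₂/y₁ = ½[√(1 + 8Fr₁²) − 1] = ½[√61.17 − 1] = 3.41.
y₂ = 3.41 × 0.508 = 1.73 m.
V₂ = q/y₂ = 3.11/1.73 = 1.80 m/s. E₁ = y₁ + V₁²/2g = 2.42 m; E₂ = y₂ + V₂²/2g = 1.90 m. ΔE = E₁ − E₂ = 0.522 m.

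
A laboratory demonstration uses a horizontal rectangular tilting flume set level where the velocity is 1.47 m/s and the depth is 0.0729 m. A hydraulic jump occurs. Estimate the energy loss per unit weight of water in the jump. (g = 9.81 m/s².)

ΔE = 0.00931 m

Fr₁ = V₁/√(g·y₁) = 1.47/√(9.81×0.0729) = 1.74.
From the momentum equation for a rectangular channel, y₂/y₁ = ½[√(1 + 8Fr₁²) − 1] = ½[√25.17 − 1] = 2.01.
y₂ = 2.01 × 0.0729 = 0.146 m.
q = V₁·y₁ = 1.47 × 0.0729 = 0.107 m²/s. V₂ = q/y₂ = 0.107/0.146 = 0.732 m/s. E₁ = y₁ + V₁²/2g = 0.183 m; E₂ = y₂ + V₂²/2g = 0.174 m. ΔE = E₁ − E₂ = 0.00931 m.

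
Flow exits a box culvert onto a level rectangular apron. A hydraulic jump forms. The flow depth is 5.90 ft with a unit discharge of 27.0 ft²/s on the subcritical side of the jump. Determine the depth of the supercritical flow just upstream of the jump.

V₂ = q/y₂ = 27.0/5.90 = 4.58 ft/s; Fr₂ = V₂/√(g·y₂) = 0.332.
Since the conjugate-depth ratio holds either way, y₁/y₂ = ½[√(1 + 8Fr₂²) − 1] = ½[√1.882 − 1] = 0.186.
y₁ = 0.186 × 5.90 = 1.10 ft.

y₁ = 1.10 ft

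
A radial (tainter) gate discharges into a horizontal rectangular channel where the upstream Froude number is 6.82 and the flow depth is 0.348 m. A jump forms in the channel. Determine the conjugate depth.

Fr₁ = 6.82 (given).
By Bélanger, y₂/y₁ = ½[√(1 + 8Fr₁²) − 1] = ½[√373.1 − 1] = 9.16.
y₂ = 9.16 × 0.348 = 3.19 m.

y₂ = 3.19 m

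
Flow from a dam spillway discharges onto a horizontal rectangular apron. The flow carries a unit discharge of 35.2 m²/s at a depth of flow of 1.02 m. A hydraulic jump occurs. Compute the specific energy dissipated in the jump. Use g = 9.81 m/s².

V₁ = q/y₁ = 35.2/1.02 = 34.5 m/s. Fr₁ = V₁/√(g·y₁) = 34.5/√(9.81×1.02) = 10.9.
Conjugate-depth relation: y₂/y₁ = ½[√(1 + 8Fr₁²) − 1] = ½[√953.2 − 1] = 14.9.
y₂ = 14.9 × 1.02 = 15.2 m.
V₂ = q/y₂ = 35.2/15.2 = 2.31 m/s. E₁ = y₁ + V₁²/2g = 61.7 m; E₂ = y₂ + V₂²/2g = 15.5 m. ΔE = E₁ − E₂ = 46.2 m.

ΔE = 46.2 m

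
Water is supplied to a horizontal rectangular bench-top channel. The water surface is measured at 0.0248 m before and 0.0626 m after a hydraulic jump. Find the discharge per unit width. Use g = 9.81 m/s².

q = 0.0258 m²/s

For a rectangular channel the momentum equation gives q² = ½·g·y₁·y₂·(y₁ + y₂) = ½×9.81×0.0248×0.0626×0.0874 = 0.000666.
q = √0.000666 = 0.0258 m²/s.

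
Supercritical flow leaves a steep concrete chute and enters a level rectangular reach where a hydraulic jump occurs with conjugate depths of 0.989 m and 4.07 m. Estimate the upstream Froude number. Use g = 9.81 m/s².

For a rectangular channel the momentum equation gives q² = ½·g·y₁·y₂·(y₁ + y₂) = ½×9.81×0.989×4.07×5.06 = 99.9.
q = √99.9 = 9.99 m²/s.
V₁ = q/y₁ = 10.1 m/s; Fr₁ = V₁/√(g·y₁) = 3.24.

Fr₁ = 3.24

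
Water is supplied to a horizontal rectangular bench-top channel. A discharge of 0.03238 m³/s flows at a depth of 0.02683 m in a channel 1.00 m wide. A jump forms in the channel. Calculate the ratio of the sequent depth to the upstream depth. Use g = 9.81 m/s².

q = Q/b = 0.03238/1.00 = 0.03238 m²/s; V₁ = q/y₁ = 1.207 m/s. Fr₁ = V₁/√(g·y₁) = 2.352.
Sequent-depth ratio: y₂/y₁ = ½[√(1 + 8Fr₁²) − 1] = ½[√45.270 − 1] = 2.864.

y₂/y₁ = 2.864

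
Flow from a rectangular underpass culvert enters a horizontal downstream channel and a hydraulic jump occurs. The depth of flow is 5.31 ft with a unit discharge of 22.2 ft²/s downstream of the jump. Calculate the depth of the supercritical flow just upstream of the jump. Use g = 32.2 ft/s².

V₂ = q/y₂ = 22.2/5.31 = 4.18 ft/s; Fr₂ = V₂/√(g·y₂) = 0.320.
The Bélanger relation is symmetric: y₁/y₂ = ½[√(1 + 8Fr₂²) − 1] = ½[√1.818 − 1] = 0.174.
y₁ = 0.174 × 5.31 = 0.925 ft.

y₁ = 0.925 ft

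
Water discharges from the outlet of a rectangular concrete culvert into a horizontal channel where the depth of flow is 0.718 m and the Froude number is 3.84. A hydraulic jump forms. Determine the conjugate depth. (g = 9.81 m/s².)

y₂ = 3.56 m

Fr₁ = 3.84 (given).
From the momentum equation for a rectangular channel, y₂/y₁ = ½[√(1 + 8Fr₁²) − 1] = ½[√119.0 − 1] = 4.95.
y₂ = 4.95 × 0.718 = 3.56 m.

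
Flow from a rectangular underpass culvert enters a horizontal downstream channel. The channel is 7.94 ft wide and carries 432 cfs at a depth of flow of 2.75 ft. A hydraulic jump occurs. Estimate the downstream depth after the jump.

q = Q/b = 432/7.94 = 54.4 ft²/s; V₁ = q/y₁ = 19.8 ft/s. Fr₁ = V₁/√(g·y₁) = 2.10.
Conjugate-depth relation: y₂/y₁ = ½[√(1 + 8Fr₁²) − 1] = ½[√36.36 − 1] = 2.52.
y₂ = 2.52 × 2.75 = 6.92 ft.

y₂ = 6.92 ft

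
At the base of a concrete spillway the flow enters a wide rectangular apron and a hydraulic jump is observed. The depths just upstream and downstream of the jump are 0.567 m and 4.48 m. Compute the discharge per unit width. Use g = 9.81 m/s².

q = 7.93 m²/s

For a rectangular channel the momentum equation gives q² = ½·g·y₁·y₂·(y₁ + y₂) = ½×9.81×0.567×4.48×5.05 = 62.9.
q = √62.9 = 7.93 m²/s.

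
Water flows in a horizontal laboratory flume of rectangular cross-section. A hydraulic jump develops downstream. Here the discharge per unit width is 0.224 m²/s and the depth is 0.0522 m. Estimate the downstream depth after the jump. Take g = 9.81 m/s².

V₁ = q/y₁ = 0.224/0.0522 = 4.29 m/s. Fr₁ = V₁/√(g·y₁) = 4.29/√(9.81×0.0522) = 6.00.
Sequent-depth ratio: y₂/y₁ = ½[√(1 + 8Fr₁²) − 1] = ½[√288.7 − 1] = 8.00.
y₂ = 8.00 × 0.0522 = 0.417 m.

y₂ = 0.417 m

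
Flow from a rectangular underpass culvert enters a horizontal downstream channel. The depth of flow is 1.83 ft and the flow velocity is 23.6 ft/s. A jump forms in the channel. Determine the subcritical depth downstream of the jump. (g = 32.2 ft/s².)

y₂ = 7.09 ft

Fr₁ = V₁/√(g·y₁) = 23.6/√(32.2×1.83) = 3.07.
By Bélanger, y₂/y₁ = ½[√(1 + 8Fr₁²) − 1] = ½[√76.61 − 1] = 3.88.
y₂ = 3.88 × 1.83 = 7.09 ft.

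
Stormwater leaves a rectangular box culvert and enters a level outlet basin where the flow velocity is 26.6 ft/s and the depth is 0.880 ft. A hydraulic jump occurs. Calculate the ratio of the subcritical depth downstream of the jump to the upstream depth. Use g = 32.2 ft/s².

y₂/y₁ = 6.58

Fr₁ = V₁/√(g·y₁) = 26.6/√(32.2×0.880) = 5.00.
By Bélanger, y₂/y₁ = ½[√(1 + 8Fr₁²) − 1] = ½[√200.8 − 1] = 6.58.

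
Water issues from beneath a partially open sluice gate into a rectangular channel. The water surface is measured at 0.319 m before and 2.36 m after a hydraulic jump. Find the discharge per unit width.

For a rectangular channel the momentum equation gives q² = ½·g·y₁·y₂·(y₁ + y₂) = ½×9.81×0.319×2.36×2.68 = 9.89.
q = √9.89 = 3.15 m²/s.

q = 3.15 m²/s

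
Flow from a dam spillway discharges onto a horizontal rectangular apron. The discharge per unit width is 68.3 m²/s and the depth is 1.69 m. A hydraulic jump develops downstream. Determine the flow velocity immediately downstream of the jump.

V₁ = q/y₁ = 68.3/1.69 = 40.4 m/s. Fr₁ = V₁/√(g·y₁) = 40.4/√(9.81×1.69) = 9.93.
By Bélanger, y₂/y₁ = ½[√(1 + 8Fr₁²) − 1] = ½[√789.1 − 1] = 13.5.
y₂ = 13.5 × 1.69 = 22.9 m.
V₂ = q/y₂ = 68.3/22.9 = 2.98 m/s.

V₂ = 2.98 m/s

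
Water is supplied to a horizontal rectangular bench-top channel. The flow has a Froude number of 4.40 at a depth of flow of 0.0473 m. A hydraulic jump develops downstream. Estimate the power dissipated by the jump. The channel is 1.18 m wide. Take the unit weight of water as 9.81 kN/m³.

Fr₁ = 4.40 (given).
Conjugate-depth relation: y₂/y₁ = ½[√(1 + 8Fr₁²) − 1] = ½[√155.9 − 1] = 5.74.
y₂ = 5.74 × 0.0473 = 0.272 m.
Head loss: ΔE = (y₂ − y₁)³/(4y₁y₂) = (0.272 − 0.0473)³/(4×0.0473×0.272) = 0.0113/0.0514 = 0.220 m.
V₁ = Fr₁·√(g·y₁) = 4.40×√(9.81×0.0473) = 3.00 m/s; q = V₁·y₁ = 0.142 m²/s. Q = q·b = 0.142 × 1.18 = 0.167 m³/s. P = γ·Q·ΔE = 9.81 × 0.167 × 0.220 = 0.360 kW.

P = 0.360 kW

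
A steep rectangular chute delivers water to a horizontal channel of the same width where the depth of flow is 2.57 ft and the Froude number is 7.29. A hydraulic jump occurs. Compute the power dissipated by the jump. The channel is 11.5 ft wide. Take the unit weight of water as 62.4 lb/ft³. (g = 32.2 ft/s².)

Fr₁ = 7.29 (given).
Bélanger equation: y₂/y₁ = ½[√(1 + 8Fr₁²) − 1] = ½[√426.2 − 1] = 9.82.
y₂ = 9.82 × 2.57 = 25.2 ft.
Head loss: ΔE = (y₂ − y₁)³/(4y₁y₂) = (25.2 − 2.57)³/(4×2.57×25.2) = 11654/259 = 44.9 ft.
V₁ = Fr₁·√(g·y₁) = 7.29×√(32.2×2.57) = 66.3 ft/s; q = V₁·y₁ = 170 ft²/s. Q = q·b = 170 × 11.5 = 1960 cfs. P = γ·Q·ΔE/550 = 62.4 × 1960 × 44.9 / 550 = 9987 hp.

P = 9987 hp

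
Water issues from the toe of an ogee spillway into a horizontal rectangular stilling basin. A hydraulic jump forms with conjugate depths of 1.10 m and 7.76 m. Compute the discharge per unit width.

For a rectangular channel the momentum equation gives q² = ½·g·y₁·y₂·(y₁ + y₂) = ½×9.81×1.10×7.76×8.86 = 371.
q = √371 = 19.3 m²/s.

q = 19.3 m²/s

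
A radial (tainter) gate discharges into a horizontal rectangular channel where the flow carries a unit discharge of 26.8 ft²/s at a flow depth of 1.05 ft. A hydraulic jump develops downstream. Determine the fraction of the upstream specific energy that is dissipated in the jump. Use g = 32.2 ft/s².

V₁ = q/y₁ = 26.8/1.05 = 25.5 ft/s. Fr₁ = V₁/√(g·y₁) = 25.5/√(32.2×1.05) = 4.39.
From the momentum equation for a rectangular channel, y₂/y₁ = ½[√(1 + 8Fr₁²) − 1] = ½[√155.1 − 1] = 5.73.
y₂ = 5.73 × 1.05 = 6.01 ft.
E₁ = y₁ + V₁²/2g = 11.2 ft. ΔE = (y₂ − y₁)³/(4y₁y₂) = 4.84 ft. ΔE/E₁ = 4.84/11.2 = 0.434.

ΔE/E₁ = 0.434 (43.4%)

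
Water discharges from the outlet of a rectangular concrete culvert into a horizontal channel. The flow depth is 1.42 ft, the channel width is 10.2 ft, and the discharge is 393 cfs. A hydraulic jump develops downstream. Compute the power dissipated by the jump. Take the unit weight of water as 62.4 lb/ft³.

q = Q/b = 393/10.2 = 38.5 ft²/s; V₁ = q/y₁ = 27.1 ft/s. Fr₁ = V₁/√(g·y₁) = 4.01.
From the momentum equation for a rectangular channel, y₂/y₁ = ½[√(1 + 8Fr₁²) − 1] = ½[√129.8 − 1] = 5.20.
y₂ = 5.20 × 1.42 = 7.38 ft.
V₂ = q/y₂ = 38.5/7.38 = 5.22 ft/s. E₁ = y₁ + V₁²/2g = 12.9 ft; E₂ = y₂ + V₂²/2g = 7.80 ft. ΔE = E₁ − E₂ = 5.05 ft.
P = γ·Q·ΔE/550 = 62.4 × 393 × 5.05 / 550 = 225 hp.

P = 225 hp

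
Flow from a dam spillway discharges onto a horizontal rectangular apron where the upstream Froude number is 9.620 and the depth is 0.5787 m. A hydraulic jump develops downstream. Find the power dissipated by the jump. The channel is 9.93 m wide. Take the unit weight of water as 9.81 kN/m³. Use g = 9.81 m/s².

Fr₁ = 9.620 (given).
Sequent-depth ratio: y₂/y₁ = ½[√(1 + 8Fr₁²) − 1] = ½[√741.36 − 1] = 13.11.
y₂ = 13.11 × 0.5787 = 7.589 m.
Head loss: ΔE = (y₂ − y₁)³/(4y₁y₂) = (7.589 − 0.5787)³/(4×0.5787×7.589) = 344.5/17.57 = 19.61 m.
V₁ = Fr₁·√(g·y₁) = 9.620×√(9.81×0.5787) = 22.92 m/s; q = V₁·y₁ = 13.26 m²/s. Q = q·b = 13.26 × 9.93 = 131.7 m³/s. P = γ·Q·ΔE = 9.81 × 131.7 × 19.61 = 25341 kW.

P = 25341 kW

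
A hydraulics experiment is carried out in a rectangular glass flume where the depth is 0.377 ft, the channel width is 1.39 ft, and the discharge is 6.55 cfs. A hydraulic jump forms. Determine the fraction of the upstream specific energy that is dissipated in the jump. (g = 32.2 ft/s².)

q = Q/b = 6.55/1.39 = 4.71 ft²/s; V₁ = q/y₁ = 12.5 ft/s. Fr₁ = V₁/√(g·y₁) = 3.59.
Conjugate-depth relation: y₂/y₁ = ½[√(1 + 8Fr₁²) − 1] = ½[√104.0 − 1] = 4.60.
y₂ = 4.60 × 0.377 = 1.73 ft.
E₁ = y₁ + V₁²/2g = 2.80 ft. ΔE = (y₂ − y₁)³/(4y₁y₂) = 0.955 ft. ΔE/E₁ = 0.955/2.80 = 0.341.

ΔE/E₁ = 0.341 (34.1%)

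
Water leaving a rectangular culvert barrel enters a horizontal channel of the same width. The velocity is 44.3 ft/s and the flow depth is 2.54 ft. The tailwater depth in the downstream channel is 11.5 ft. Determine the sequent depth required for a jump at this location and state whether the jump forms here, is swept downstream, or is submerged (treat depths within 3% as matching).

y₂ = 16.4 ft; the jump is swept downstream

Fr₁ = V₁/√(g·y₁) = 44.3/√(32.2×2.54) = 4.90.
Sequent-depth ratio: y₂/y₁ = ½[√(1 + 8Fr₁²) − 1] = ½[√193.0 − 1] = 6.45.
y₂ = 6.45 × 2.54 = 16.4 ft.
Tailwater y_tw = 11.5 ft: y_tw < y₂, so the jump is swept downstream.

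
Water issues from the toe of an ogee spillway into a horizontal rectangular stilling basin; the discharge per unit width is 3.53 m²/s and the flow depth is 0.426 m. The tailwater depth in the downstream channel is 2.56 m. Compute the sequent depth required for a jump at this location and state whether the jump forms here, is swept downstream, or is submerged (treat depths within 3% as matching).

V₁ = q/y₁ = 3.53/0.426 = 8.29 m/s. Fr₁ = V₁/√(g·y₁) = 8.29/√(9.81×0.426) = 4.05.
Conjugate-depth relation: y₂/y₁ = ½[√(1 + 8Fr₁²) − 1] = ½[√132.4 − 1] = 5.25.
y₂ = 5.25 × 0.426 = 2.24 m.
Tailwater y_tw = 2.56 m: y_tw > y₂, so the jump is submerged.

y₂ = 2.24 m; the jump is submerged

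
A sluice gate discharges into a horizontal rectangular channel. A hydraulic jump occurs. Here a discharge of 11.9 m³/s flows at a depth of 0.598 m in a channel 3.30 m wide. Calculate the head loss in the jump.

q = Q/b = 11.9/3.30 = 3.61 m²/s; V₁ = q/y₁ = 6.03 m/s. Fr₁ = V₁/√(g·y₁) = 2.49.
By Bélanger, y₂/y₁ = ½[√(1 + 8Fr₁²) − 1] = ½[√50.59 − 1] = 3.06.
y₂ = 3.06 × 0.598 = 1.83 m.
V₂ = q/y₂ = 3.61/1.83 = 1.97 m/s. E₁ = y₁ + V₁²/2g = 2.45 m; E₂ = y₂ + V₂²/2g = 2.03 m. ΔE = E₁ − E₂ = 0.425 m.

ΔE = 0.425 m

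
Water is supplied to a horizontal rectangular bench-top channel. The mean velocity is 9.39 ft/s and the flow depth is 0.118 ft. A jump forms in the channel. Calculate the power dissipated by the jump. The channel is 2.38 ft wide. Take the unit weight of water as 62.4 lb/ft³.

P = 0.211 hp

Fr₁ = V₁/√(g·y₁) = 9.39/√(32.2×0.118) = 4.82.
By Bélanger, y₂/y₁ = ½[√(1 + 8Fr₁²) − 1] = ½[√186.6 − 1] = 6.33.
y₂ = 6.33 × 0.118 = 0.747 ft.
Head loss: ΔE = (y₂ − y₁)³/(4y₁y₂) = (0.747 − 0.118)³/(4×0.118×0.747) = 0.249/0.353 = 0.706 ft.
q = V₁·y₁ = 9.39 × 0.118 = 1.11 ft²/s. Q = q·b = 1.11 × 2.38 = 2.64 cfs. P = γ·Q·ΔE/550 = 62.4 × 2.64 × 0.706 / 550 = 0.211 hp.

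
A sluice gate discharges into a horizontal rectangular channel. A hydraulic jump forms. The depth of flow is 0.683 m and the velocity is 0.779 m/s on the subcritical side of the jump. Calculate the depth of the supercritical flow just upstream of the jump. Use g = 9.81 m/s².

Fr₂ = V₂/√(g·y₂) = 0.779/√(9.81×0.683) = 0.301.
Since the conjugate-depth ratio holds either way, y₁/y₂ = ½[√(1 + 8Fr₂²) − 1] = ½[√1.725 − 1] = 0.157.
y₁ = 0.157 × 0.683 = 0.107 m.

y₁ = 0.107 m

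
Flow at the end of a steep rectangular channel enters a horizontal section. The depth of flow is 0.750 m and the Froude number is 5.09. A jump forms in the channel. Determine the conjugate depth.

y₂ = 5.04 m

Fr₁ = 5.09 (given).
From the momentum equation for a rectangular channel, y₂/y₁ = ½[√(1 + 8Fr₁²) − 1] = ½[√208.3 − 1] = 6.72.
y₂ = 6.72 × 0.750 = 5.04 m.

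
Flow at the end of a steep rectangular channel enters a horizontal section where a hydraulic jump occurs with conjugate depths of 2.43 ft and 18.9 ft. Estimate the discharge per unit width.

q = 126 ft²/s

For a rectangular channel the momentum equation gives q² = ½·g·y₁·y₂·(y₁ + y₂) = ½×32.2×2.43×18.9×21.3 = 15772.
q = √15772 = 126 ft²/s.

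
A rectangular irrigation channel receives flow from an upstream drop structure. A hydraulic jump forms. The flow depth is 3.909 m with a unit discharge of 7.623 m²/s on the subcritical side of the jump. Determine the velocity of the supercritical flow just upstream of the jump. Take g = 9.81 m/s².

V₁ = 11.50 m/s

V₂ = q/y₂ = 7.623/3.909 = 1.950 m/s; Fr₂ = V₂/√(g·y₂) = 0.3149.
Applying the sequent-depth relation in reverse, y₁/y₂ = ½[√(1 + 8Fr₂²) − 1] = ½[√1.7934 − 1] = 0.1696.
y₁ = 0.1696 × 3.909 = 0.6629 m.
V₁ = q/y₁ = 7.623/0.6629 = 11.50 m/s.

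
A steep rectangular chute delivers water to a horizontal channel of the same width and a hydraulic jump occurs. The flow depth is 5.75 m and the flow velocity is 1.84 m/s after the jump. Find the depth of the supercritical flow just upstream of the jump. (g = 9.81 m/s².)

y₁ = 0.623 m

Fr₂ = V₂/√(g·y₂) = 1.84/√(9.81×5.75) = 0.245.
From the momentum equation (using Fr₂), y₁/y₂ = ½[√(1 + 8Fr₂²) − 1] = ½[√1.480 − 1] = 0.108.
y₁ = 0.108 × 5.75 = 0.623 m.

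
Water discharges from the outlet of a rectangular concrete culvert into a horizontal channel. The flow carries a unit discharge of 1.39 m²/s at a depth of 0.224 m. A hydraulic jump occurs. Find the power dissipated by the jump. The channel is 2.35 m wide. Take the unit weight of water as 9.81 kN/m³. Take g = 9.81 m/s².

P = 28.9 kW

V₁ = q/y₁ = 1.39/0.224 = 6.21 m/s. Fr₁ = V₁/√(g·y₁) = 6.21/√(9.81×0.224) = 4.19.
Bélanger equation: y₂/y₁ = ½[√(1 + 8Fr₁²) − 1] = ½[√141.2 − 1] = 5.44.
y₂ = 5.44 × 0.224 = 1.22 m.
V₂ = q/y₂ = 1.39/1.22 = 1.14 m/s. E₁ = y₁ + V₁²/2g = 2.19 m; E₂ = y₂ + V₂²/2g = 1.29 m. ΔE = E₁ − E₂ = 0.902 m.
Q = q·b = 1.39 × 2.35 = 3.27 m³/s. P = γ·Q·ΔE = 9.81 × 3.27 × 0.902 = 28.9 kW.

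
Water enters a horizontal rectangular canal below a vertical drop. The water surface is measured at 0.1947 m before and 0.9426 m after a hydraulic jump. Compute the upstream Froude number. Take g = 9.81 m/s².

For a rectangular channel the momentum equation gives q² = ½·g·y₁·y₂·(y₁ + y₂) = ½×9.81×0.1947×0.9426×1.137 = 1.024.
q = √1.024 = 1.012 m²/s.
V₁ = q/y₁ = 5.197 m/s; Fr₁ = V₁/√(g·y₁) = 3.760.

Fr₁ = 3.760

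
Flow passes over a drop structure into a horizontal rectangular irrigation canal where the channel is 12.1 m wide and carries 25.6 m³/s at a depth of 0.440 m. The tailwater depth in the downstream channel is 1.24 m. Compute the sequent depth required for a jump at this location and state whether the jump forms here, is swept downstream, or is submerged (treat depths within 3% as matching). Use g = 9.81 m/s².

q = Q/b = 25.6/12.1 = 2.12 m²/s; V₁ = q/y₁ = 4.81 m/s. Fr₁ = V₁/√(g·y₁) = 2.31.
Bélanger equation: y₂/y₁ = ½[√(1 + 8Fr₁²) − 1] = ½[√43.85 − 1] = 2.81.
y₂ = 2.81 × 0.440 = 1.24 m.
Tailwater y_tw = 1.24 m: y_tw ≈ y₂, so the jump forms here.

y₂ = 1.24 m; the jump forms here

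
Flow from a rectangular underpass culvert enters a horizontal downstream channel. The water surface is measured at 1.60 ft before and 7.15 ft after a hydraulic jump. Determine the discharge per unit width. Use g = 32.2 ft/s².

For a rectangular channel the momentum equation gives q² = ½·g·y₁·y₂·(y₁ + y₂) = ½×32.2×1.60×7.15×8.75 = 1612.
q = √1612 = 40.1 ft²/s.

q = 40.1 ft²/s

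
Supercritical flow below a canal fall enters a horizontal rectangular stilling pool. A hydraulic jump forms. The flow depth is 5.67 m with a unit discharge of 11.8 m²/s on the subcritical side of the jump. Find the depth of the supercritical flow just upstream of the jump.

y₁ = 0.777 m

V₂ = q/y₂ = 11.8/5.67 = 2.08 m/s; Fr₂ = V₂/√(g·y₂) = 0.279.
Since the conjugate-depth ratio holds either way, y₁/y₂ = ½[√(1 + 8Fr₂²) − 1] = ½[√1.623 − 1] = 0.137.
y₁ = 0.137 × 5.67 = 0.777 m.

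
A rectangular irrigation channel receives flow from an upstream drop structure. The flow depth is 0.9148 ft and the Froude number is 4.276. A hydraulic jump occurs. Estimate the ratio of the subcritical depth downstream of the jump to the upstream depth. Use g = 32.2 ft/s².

y₂/y₁ = 5.568

Fr₁ = 4.276 (given).
From the momentum equation for a rectangular channel, y₂/y₁ = ½[√(1 + 8Fr₁²) − 1] = ½[√147.27 − 1] = 5.568.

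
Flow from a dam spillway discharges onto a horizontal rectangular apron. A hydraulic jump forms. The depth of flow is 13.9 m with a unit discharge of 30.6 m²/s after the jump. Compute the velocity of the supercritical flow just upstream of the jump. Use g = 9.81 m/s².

V₂ = q/y₂ = 30.6/13.9 = 2.20 m/s; Fr₂ = V₂/√(g·y₂) = 0.189.
From the momentum equation (using Fr₂), y₁/y₂ = ½[√(1 + 8Fr₂²) − 1] = ½[√1.284 − 1] = 0.0666.
y₁ = 0.0666 × 13.9 = 0.926 m.
V₁ = q/y₁ = 30.6/0.926 = 33.0 m/s.

V₁ = 33.0 m/s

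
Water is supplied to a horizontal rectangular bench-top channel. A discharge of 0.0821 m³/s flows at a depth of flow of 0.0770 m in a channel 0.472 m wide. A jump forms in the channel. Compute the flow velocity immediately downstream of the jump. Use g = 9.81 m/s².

q = Q/b = 0.0821/0.472 = 0.174 m²/s; V₁ = q/y₁ = 2.26 m/s. Fr₁ = V₁/√(g·y₁) = 2.60.
Conjugate-depth relation: y₂/y₁ = ½[√(1 + 8Fr₁²) − 1] = ½[√55.04 − 1] = 3.21.
y₂ = 3.21 × 0.0770 = 0.247 m.
V₂ = q/y₂ = 0.174/0.247 = 0.704 m/s.

V₂ = 0.704 m/s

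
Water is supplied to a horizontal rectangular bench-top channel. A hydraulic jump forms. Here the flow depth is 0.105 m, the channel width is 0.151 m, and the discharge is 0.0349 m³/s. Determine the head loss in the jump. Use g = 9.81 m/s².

ΔE = 0.0418 m

q = Q/b = 0.0349/0.151 = 0.231 m²/s; V₁ = q/y₁ = 2.20 m/s. Fr₁ = V₁/√(g·y₁) = 2.17.
From the momentum equation for a rectangular channel, y₂/y₁ = ½[√(1 + 8Fr₁²) − 1] = ½[√38.63 − 1] = 2.61.
y₂ = 2.61 × 0.105 = 0.274 m.
V₂ = q/y₂ = 0.231/0.274 = 0.844 m/s. E₁ = y₁ + V₁²/2g = 0.352 m; E₂ = y₂ + V₂²/2g = 0.310 m. ΔE = E₁ − E₂ = 0.0418 m.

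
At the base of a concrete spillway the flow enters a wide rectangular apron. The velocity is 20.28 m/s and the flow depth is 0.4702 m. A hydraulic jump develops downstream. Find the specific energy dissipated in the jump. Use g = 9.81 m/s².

ΔE = 15.26 m

Fr₁ = V₁/√(g·y₁) = 20.28/√(9.81×0.4702) = 9.443.
By Bélanger, y₂/y₁ = ½[√(1 + 8Fr₁²) − 1] = ½[√714.30 − 1] = 12.86.
y₂ = 12.86 × 0.4702 = 6.048 m.
Head loss: ΔE = (y₂ − y₁)³/(4y₁y₂) = (6.048 − 0.4702)³/(4×0.4702×6.048) = 173.6/11.38 = 15.26 m.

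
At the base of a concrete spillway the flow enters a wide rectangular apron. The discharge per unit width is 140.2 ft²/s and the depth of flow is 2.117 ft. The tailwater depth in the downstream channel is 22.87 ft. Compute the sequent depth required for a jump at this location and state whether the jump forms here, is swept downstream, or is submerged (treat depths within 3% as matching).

y₂ = 22.98 ft; the jump forms here

V₁ = q/y₁ = 140.2/2.117 = 66.23 ft/s. Fr₁ = V₁/√(g·y₁) = 66.23/√(32.2×2.117) = 8.021.
Sequent-depth ratio: y₂/y₁ = ½[√(1 + 8Fr₁²) − 1] = ½[√515.72 − 1] = 10.85.
y₂ = 10.85 × 2.117 = 22.98 ft.
Tailwater y_tw = 22.87 ft: y_tw ≈ y₂, so the jump forms here.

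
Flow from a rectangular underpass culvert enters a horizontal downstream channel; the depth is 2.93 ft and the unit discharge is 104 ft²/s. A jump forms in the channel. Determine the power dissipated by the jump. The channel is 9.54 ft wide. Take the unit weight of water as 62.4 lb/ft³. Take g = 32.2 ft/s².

V₁ = q/y₁ = 104/2.93 = 35.5 ft/s. Fr₁ = V₁/√(g·y₁) = 35.5/√(32.2×2.93) = 3.65.
Bélanger equation: y₂/y₁ = ½[√(1 + 8Fr₁²) − 1] = ½[√107.8 − 1] = 4.69.
y₂ = 4.69 × 2.93 = 13.7 ft.
V₂ = q/y₂ = 104/13.7 = 7.56 ft/s. E₁ = y₁ + V₁²/2g = 22.5 ft; E₂ = y₂ + V₂²/2g = 14.6 ft. ΔE = E₁ − E₂ = 7.86 ft.
Q = q·b = 104 × 9.54 = 992 cfs. P = γ·Q·ΔE/550 = 62.4 × 992 × 7.86 / 550 = 884 hp.

P = 884 hp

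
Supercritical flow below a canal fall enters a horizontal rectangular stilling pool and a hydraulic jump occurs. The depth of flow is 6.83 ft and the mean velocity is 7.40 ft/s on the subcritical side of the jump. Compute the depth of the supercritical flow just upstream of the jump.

y₁ = 2.49 ft

Fr₂ = V₂/√(g·y₂) = 7.40/√(32.2×6.83) = 0.499.
The Bélanger relation is symmetric: y₁/y₂ = ½[√(1 + 8Fr₂²) − 1] = ½[√2.992 − 1] = 0.365.
y₁ = 0.365 × 6.83 = 2.49 ft.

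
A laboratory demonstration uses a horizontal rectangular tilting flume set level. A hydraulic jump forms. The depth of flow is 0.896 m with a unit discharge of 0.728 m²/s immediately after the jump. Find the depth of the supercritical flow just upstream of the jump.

V₂ = q/y₂ = 0.728/0.896 = 0.812 m/s; Fr₂ = V₂/√(g·y₂) = 0.274.
The Bélanger relation is symmetric: y₁/y₂ = ½[√(1 + 8Fr₂²) − 1] = ½[√1.601 − 1] = 0.133.
y₁ = 0.133 × 0.896 = 0.119 m.

y₁ = 0.119 m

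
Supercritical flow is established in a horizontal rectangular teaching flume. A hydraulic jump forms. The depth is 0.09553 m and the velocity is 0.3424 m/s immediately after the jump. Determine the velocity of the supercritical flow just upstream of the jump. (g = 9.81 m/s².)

V₁ = 1.652 m/s

Fr₂ = V₂/√(g·y₂) = 0.3424/√(9.81×0.09553) = 0.3537.
Since the conjugate-depth ratio holds either way, y₁/y₂ = ½[√(1 + 8Fr₂²) − 1] = ½[√2.0008 − 1] = 0.2072.
y₁ = 0.2072 × 0.09553 = 0.01980 m.
V₁ = q/y₁ = 0.03271/0.01980 = 1.652 m/s.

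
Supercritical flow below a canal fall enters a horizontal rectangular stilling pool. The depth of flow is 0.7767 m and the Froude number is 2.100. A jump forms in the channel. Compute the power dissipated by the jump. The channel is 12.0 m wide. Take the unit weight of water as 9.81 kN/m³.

Fr₁ = 2.100 (given).
Sequent-depth ratio: y₂/y₁ = ½[√(1 + 8Fr₁²) − 1] = ½[√36.280 − 1] = 2.512.
y₂ = 2.512 × 0.7767 = 1.951 m.
Head loss: ΔE = (y₂ − y₁)³/(4y₁y₂) = (1.951 − 0.7767)³/(4×0.7767×1.951) = 1.618/6.061 = 0.2670 m.
V₁ = Fr₁·√(g·y₁) = 2.100×√(9.81×0.7767) = 5.797 m/s; q = V₁·y₁ = 4.502 m²/s. Q = q·b = 4.502 × 12.0 = 54.03 m³/s. P = γ·Q·ΔE = 9.81 × 54.03 × 0.2670 = 141.5 kW.

P = 141.5 kW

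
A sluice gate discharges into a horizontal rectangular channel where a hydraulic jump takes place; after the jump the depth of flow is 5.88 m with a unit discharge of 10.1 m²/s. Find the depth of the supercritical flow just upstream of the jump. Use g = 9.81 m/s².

y₁ = 0.550 m

V₂ = q/y₂ = 10.1/5.88 = 1.72 m/s; Fr₂ = V₂/√(g·y₂) = 0.226.
The Bélanger relation is symmetric: y₁/y₂ = ½[√(1 + 8Fr₂²) − 1] = ½[√1.409 − 1] = 0.0935.
y₁ = 0.0935 × 5.88 = 0.550 m.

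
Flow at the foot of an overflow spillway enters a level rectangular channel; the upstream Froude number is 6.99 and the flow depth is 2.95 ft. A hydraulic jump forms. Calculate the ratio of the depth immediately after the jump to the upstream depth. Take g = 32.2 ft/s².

y₂/y₁ = 9.40

Fr₁ = 6.99 (given).
From the momentum equation for a rectangular channel, y₂/y₁ = ½[√(1 + 8Fr₁²) − 1] = ½[√391.9 − 1] = 9.40.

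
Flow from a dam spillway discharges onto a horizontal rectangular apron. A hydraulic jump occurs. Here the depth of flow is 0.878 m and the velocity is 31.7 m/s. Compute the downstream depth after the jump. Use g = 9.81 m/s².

Fr₁ = V₁/√(g·y₁) = 31.7/√(9.81×0.878) = 10.8.
By Bélanger, y₂/y₁ = ½[√(1 + 8Fr₁²) − 1] = ½[√934.4 − 1] = 14.8.
y₂ = 14.8 × 0.878 = 13.0 m.

y₂ = 13.0 m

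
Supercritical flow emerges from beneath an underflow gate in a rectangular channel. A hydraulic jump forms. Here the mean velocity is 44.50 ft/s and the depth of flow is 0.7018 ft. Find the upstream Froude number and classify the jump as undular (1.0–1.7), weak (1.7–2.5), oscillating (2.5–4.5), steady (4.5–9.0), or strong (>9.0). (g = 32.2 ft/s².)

Fr₁ = 9.361; strong jump

Fr₁ = V₁/√(g·y₁) = 44.50/√(32.2×0.7018) = 9.361.
Fr₁ = 9.361 lies in the strong range.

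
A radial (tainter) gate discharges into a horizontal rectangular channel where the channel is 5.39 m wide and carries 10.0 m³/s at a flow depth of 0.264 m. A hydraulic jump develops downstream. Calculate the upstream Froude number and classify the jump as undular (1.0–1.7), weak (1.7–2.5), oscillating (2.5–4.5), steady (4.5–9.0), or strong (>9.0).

q = Q/b = 10.0/5.39 = 1.86 m²/s; V₁ = q/y₁ = 7.03 m/s. Fr₁ = V₁/√(g·y₁) = 4.37.
Fr₁ = 4.37 lies in the oscillating range.

Fr₁ = 4.37; oscillating jump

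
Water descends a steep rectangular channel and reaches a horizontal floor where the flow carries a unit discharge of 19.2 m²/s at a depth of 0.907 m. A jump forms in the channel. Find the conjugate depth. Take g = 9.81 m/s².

V₁ = q/y₁ = 19.2/0.907 = 21.2 m/s. Fr₁ = V₁/√(g·y₁) = 21.2/√(9.81×0.907) = 7.10.
Sequent-depth ratio: y₂/y₁ = ½[√(1 + 8Fr₁²) − 1] = ½[√403.9 − 1] = 9.55.
y₂ = 9.55 × 0.907 = 8.66 m.

y₂ = 8.66 m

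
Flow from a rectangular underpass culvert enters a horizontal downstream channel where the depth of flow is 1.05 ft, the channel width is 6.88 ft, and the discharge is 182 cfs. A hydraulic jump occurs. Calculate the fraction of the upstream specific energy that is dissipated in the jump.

q = Q/b = 182/6.88 = 26.5 ft²/s; V₁ = q/y₁ = 25.2 ft/s. Fr₁ = V₁/√(g·y₁) = 4.33.
Bélanger equation: y₂/y₁ = ½[√(1 + 8Fr₁²) − 1] = ½[√151.2 − 1] = 5.65.
y₂ = 5.65 × 1.05 = 5.93 ft.
E₁ = y₁ + V₁²/2g = 10.9 ft. ΔE = (y₂ − y₁)³/(4y₁y₂) = 4.67 ft. ΔE/E₁ = 4.67/10.9 = 0.428.

ΔE/E₁ = 0.428 (42.8%)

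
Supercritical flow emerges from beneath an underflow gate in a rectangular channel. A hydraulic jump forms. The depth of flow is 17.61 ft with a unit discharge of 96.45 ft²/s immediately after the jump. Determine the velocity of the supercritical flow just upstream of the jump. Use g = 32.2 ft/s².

V₁ = 56.76 ft/s

V₂ = q/y₂ = 96.45/17.61 = 5.477 ft/s; Fr₂ = V₂/√(g·y₂) = 0.2300.
Since the conjugate-depth ratio holds either way, y₁/y₂ = ½[√(1 + 8Fr₂²) − 1] = ½[√1.4232 − 1] = 0.09649.
y₁ = 0.09649 × 17.61 = 1.699 ft.
V₁ = q/y₁ = 96.45/1.699 = 56.76 ft/s.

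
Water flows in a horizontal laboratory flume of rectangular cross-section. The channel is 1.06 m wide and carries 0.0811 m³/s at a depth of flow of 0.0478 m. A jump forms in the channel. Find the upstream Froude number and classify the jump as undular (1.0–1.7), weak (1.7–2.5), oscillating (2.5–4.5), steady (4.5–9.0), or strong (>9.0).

Fr₁ = 2.34; weak jump

q = Q/b = 0.0811/1.06 = 0.0765 m²/s; V₁ = q/y₁ = 1.60 m/s. Fr₁ = V₁/√(g·y₁) = 2.34.
Fr₁ = 2.34 lies in the weak range.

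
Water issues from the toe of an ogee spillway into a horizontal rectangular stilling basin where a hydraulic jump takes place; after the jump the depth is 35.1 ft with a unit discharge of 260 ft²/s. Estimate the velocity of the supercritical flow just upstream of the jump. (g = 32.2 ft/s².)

V₂ = q/y₂ = 260/35.1 = 7.41 ft/s; Fr₂ = V₂/√(g·y₂) = 0.220.
Since the conjugate-depth ratio holds either way, y₁/y₂ = ½[√(1 + 8Fr₂²) − 1] = ½[√1.388 − 1] = 0.0891.
y₁ = 0.0891 × 35.1 = 3.13 ft.
V₁ = q/y₁ = 260/3.13 = 83.1 ft/s.

V₁ = 83.1 ft/s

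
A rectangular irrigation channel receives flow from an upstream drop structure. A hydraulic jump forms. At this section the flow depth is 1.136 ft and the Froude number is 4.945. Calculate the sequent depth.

y₂ = 7.397 ft

Fr₁ = 4.945 (given).
Conjugate-depth relation: y₂/y₁ = ½[√(1 + 8Fr₁²) − 1] = ½[√196.62 − 1] = 6.511.
y₂ = 6.511 × 1.136 = 7.397 ft.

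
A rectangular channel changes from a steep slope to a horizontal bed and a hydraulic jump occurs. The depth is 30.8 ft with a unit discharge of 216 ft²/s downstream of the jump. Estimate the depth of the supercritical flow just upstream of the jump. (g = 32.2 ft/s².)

V₂ = q/y₂ = 216/30.8 = 7.01 ft/s; Fr₂ = V₂/√(g·y₂) = 0.223.
From the momentum equation (using Fr₂), y₁/y₂ = ½[√(1 + 8Fr₂²) − 1] = ½[√1.397 − 1] = 0.0909.
y₁ = 0.0909 × 30.8 = 2.80 ft.

y₁ = 2.80 ft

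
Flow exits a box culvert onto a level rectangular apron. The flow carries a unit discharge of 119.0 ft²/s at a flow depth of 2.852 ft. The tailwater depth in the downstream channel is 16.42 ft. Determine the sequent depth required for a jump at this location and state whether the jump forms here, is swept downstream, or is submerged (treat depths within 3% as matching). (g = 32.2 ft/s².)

V₁ = q/y₁ = 119.0/2.852 = 41.73 ft/s. Fr₁ = V₁/√(g·y₁) = 41.73/√(32.2×2.852) = 4.354.
Sequent-depth ratio: y₂/y₁ = ½[√(1 + 8Fr₁²) − 1] = ½[√152.66 − 1] = 5.678.
y₂ = 5.678 × 2.852 = 16.19 ft.
Tailwater y_tw = 16.42 ft: y_tw ≈ y₂, so the jump forms here.

y₂ = 16.19 ft; the jump forms here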